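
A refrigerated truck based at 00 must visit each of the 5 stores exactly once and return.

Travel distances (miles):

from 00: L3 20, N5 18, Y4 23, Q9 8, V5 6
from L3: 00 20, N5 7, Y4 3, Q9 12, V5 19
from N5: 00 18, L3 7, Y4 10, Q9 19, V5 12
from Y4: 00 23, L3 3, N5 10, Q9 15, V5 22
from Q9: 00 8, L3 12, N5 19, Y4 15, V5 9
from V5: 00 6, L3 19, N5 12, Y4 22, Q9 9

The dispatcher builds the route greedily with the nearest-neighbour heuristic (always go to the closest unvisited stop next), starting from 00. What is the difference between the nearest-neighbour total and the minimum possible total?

7 miles longer than the optimal tour.

00: V5=6, Q9=8, N5=18, L3=20, Y4=23 ⇒ V5
V5: Q9=9, N5=12, L3=19, Y4=22 ⇒ Q9
Q9: L3=12, Y4=15, N5=19 ⇒ L3
L3: Y4=3, N5=7 ⇒ Y4
Y4: N5=10 ⇒ N5
NN route 00 → V5 → Q9 → L3 → Y4 → N5 → 00 costs 58.
Optimal: 00 → Q9 → L3 → Y4 → N5 → V5 → 00 costs 51 (by enumerating all 60 distinct tours).
Excess = 58 − 51 = 7.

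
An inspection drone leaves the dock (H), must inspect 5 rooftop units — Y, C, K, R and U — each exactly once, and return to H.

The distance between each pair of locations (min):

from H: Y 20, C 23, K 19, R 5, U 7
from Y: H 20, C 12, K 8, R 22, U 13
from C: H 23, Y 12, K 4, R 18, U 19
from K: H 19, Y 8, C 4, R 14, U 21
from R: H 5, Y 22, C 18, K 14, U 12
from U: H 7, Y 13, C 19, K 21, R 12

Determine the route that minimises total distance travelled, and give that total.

H-Y-C-K-R-U-H: 20+12+4+14+12+7 = 69
H-Y-C-K-U-R-H: 20+12+4+21+12+5 = 74
H-Y-C-R-K-U-H: 20+12+18+14+21+7 = 92
H-Y-C-R-U-K-H: 20+12+18+12+21+19 = 102
H-Y-C-U-K-R-H: 20+12+19+21+14+5 = 91
H-Y-C-U-R-K-H: 20+12+19+12+14+19 = 96
H-Y-K-C-R-U-H: 20+8+4+18+12+7 = 69
H-Y-K-C-U-R-H: 20+8+4+19+12+5 = 68
H-Y-K-R-C-U-H: 20+8+14+18+19+7 = 86
H-Y-K-R-U-C-H: 20+8+14+12+19+23 = 96
H-Y-K-U-C-R-H: 20+8+21+19+18+5 = 91
H-Y-K-U-R-C-H: 20+8+21+12+18+23 = 102
H-Y-R-C-K-U-H: 20+22+18+4+21+7 = 92
H-Y-R-C-U-K-H: 20+22+18+19+21+19 = 119
… (46 more)
H-R-C-K-Y-U-H: 5+18+4+8+13+7 = 55  ← best
The minimum is 55.
One optimal route: H → R → C → K → Y → U → H (or its reverse).

Shortest round trip = 55 min.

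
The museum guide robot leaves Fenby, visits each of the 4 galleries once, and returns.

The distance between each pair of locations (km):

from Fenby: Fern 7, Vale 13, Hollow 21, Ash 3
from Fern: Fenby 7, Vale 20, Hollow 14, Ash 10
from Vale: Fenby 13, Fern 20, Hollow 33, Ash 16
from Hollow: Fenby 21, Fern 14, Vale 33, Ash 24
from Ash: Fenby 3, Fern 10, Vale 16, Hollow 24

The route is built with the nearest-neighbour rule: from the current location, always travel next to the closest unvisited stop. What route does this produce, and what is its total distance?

From Fenby: distances to unvisited — Ash=3, Fern=7, Vale=13, Hollow=21. Nearest is Ash (3).
From Ash: distances to unvisited — Fern=10, Vale=16, Hollow=24. Nearest is Fern (10).
From Fern: distances to unvisited — Hollow=14, Vale=20. Nearest is Hollow (14).
From Hollow: distances to unvisited — Vale=33. Nearest is Vale (33).
Return Vale→Fenby: 13.
Total = 3 + 10 + 14 + 33 + 13 = 73.

Total distance 73 km via the nearest-neighbour route Fenby → Ash → Fern → Hollow → Vale → Fenby.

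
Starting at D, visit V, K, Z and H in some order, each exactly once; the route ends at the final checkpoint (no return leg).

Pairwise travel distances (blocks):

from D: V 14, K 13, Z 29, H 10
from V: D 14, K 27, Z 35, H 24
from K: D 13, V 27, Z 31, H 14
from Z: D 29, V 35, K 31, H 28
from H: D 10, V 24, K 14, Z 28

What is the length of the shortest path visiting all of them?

83 blocks — the minimum one-way total.

There are 4! = 24 possible orderings.
D → V → K → Z → H: 14+27+31+28 = 100
D → V → K → H → Z: 14+27+14+28 = 83
D → V → Z → K → H: 14+35+31+14 = 94
D → V → Z → H → K: 14+35+28+14 = 91
D → V → H → K → Z: 14+24+14+31 = 83
D → V → H → Z → K: 14+24+28+31 = 97
D → K → V → Z → H: 13+27+35+28 = 103
D → K → V → H → Z: 13+27+24+28 = 92
D → K → Z → V → H: 13+31+35+24 = 103
D → K → Z → H → V: 13+31+28+24 = 96
D → K → H → V → Z: 13+14+24+35 = 86
D → K → H → Z → V: 13+14+28+35 = 90
D → Z → V → K → H: 29+35+27+14 = 105
D → Z → V → H → K: 29+35+24+14 = 102
… (10 more)
The minimum is 83.
One shortest path: D → V → K → H → Z.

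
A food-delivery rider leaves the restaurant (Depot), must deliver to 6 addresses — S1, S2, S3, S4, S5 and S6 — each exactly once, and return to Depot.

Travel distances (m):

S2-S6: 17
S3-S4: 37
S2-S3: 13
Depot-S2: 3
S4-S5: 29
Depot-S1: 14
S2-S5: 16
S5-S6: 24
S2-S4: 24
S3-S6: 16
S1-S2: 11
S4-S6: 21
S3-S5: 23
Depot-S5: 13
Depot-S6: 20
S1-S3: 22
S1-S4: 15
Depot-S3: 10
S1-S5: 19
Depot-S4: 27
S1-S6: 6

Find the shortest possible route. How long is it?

Shortest round trip = 95 m.

Depot - S1 - S2 - S3 - S4 - S5 - S6 - Depot: 14+11+13+37+29+24+20 = 148
Depot - S1 - S2 - S3 - S4 - S6 - S5 - Depot: 14+11+13+37+21+24+13 = 133
Depot - S1 - S2 - S3 - S5 - S4 - S6 - Depot: 14+11+13+23+29+21+20 = 131
Depot - S1 - S2 - S3 - S5 - S6 - S4 - Depot: 14+11+13+23+24+21+27 = 133
Depot - S1 - S2 - S3 - S6 - S4 - S5 - Depot: 14+11+13+16+21+29+13 = 117
Depot - S1 - S2 - S3 - S6 - S5 - S4 - Depot: 14+11+13+16+24+29+27 = 134
Depot - S1 - S2 - S4 - S3 - S5 - S6 - Depot: 14+11+24+37+23+24+20 = 153
Depot - S1 - S2 - S4 - S3 - S6 - S5 - Depot: 14+11+24+37+16+24+13 = 139
… (352 more)
Depot - S2 - S3 - S6 - S1 - S4 - S5 - Depot: 3+13+16+6+15+29+13 = 95  ← best
The minimum is 95.
One optimal route: Depot → S2 → S3 → S6 → S1 → S4 → S5 → Depot (or its reverse).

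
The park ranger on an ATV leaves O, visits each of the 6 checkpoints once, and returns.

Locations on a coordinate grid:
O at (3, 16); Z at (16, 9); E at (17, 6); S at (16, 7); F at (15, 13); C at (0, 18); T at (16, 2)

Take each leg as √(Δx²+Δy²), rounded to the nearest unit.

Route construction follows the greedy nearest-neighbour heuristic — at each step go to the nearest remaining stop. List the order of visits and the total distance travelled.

Total distance 50 via the nearest-neighbour route O → C → F → Z → S → E → T → O.

From O: distances to unvisited — C=4, F=12, Z=15, S=16, E=17, T=19. Nearest is C (4).
From C: distances to unvisited — F=16, Z=18, S=19, E=21, T=23. Nearest is F (16).
From F: distances to unvisited — Z=4, S=6, E=7, T=11. Nearest is Z (4).
From Z: distances to unvisited — S=2, E=3, T=7. Nearest is S (2).
From S: distances to unvisited — E=1, T=5. Nearest is E (1).
From E: distances to unvisited — T=4. Nearest is T (4).
Return T→O: 19.
Total = 4 + 16 + 4 + 2 + 1 + 4 + 19 = 50.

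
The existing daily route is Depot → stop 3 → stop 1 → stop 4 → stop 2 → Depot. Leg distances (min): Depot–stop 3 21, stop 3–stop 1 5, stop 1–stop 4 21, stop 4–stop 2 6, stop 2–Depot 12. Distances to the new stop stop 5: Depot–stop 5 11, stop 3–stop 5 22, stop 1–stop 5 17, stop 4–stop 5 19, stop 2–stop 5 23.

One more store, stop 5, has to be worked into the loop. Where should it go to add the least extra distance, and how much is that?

Adding 12 min by placing stop 5 on the Depot–stop 3 leg.

Insertion cost between consecutive stops i–j is d(i,stop 5) + d(stop 5,j) − d(i,j):
  between Depot and stop 3: 11 + 22 − 21 = 12
  between stop 3 and stop 1: 22 + 17 − 5 = 34
  between stop 1 and stop 4: 17 + 19 − 21 = 15
  between stop 4 and stop 2: 19 + 23 − 6 = 36
  between stop 2 and Depot: 23 + 11 − 12 = 22
Cheapest insertion is between Depot and stop 3, adding 12.
New total = 65 + 12 = 77.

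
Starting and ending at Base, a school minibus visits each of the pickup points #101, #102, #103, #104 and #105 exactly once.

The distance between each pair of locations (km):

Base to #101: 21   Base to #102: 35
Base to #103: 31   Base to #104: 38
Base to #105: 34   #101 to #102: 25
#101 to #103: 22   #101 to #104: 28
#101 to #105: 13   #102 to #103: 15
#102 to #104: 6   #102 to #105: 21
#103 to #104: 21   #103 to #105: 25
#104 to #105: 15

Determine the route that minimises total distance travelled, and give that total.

Minimum total distance: 101 km.

With 5 stops there are 5!/2 = 60 distinct round trips (a route and its reverse cost the same).
Base → #101 → #102 → #103 → #104 → #105 → Base: 21+25+15+21+15+34 = 131
Base → #101 → #102 → #103 → #105 → #104 → Base: 21+25+15+25+15+38 = 139
Base → #101 → #102 → #104 → #103 → #105 → Base: 21+25+6+21+25+34 = 132
Base → #101 → #102 → #104 → #105 → #103 → Base: 21+25+6+15+25+31 = 123
Base → #101 → #102 → #105 → #103 → #104 → Base: 21+25+21+25+21+38 = 151
Base → #101 → #102 → #105 → #104 → #103 → Base: 21+25+21+15+21+31 = 134
Base → #101 → #103 → #102 → #104 → #105 → Base: 21+22+15+6+15+34 = 113
Base → #101 → #103 → #102 → #105 → #104 → Base: 21+22+15+21+15+38 = 132
Base → #101 → #103 → #104 → #102 → #105 → Base: 21+22+21+6+21+34 = 125
Base → #101 → #103 → #104 → #105 → #102 → Base: 21+22+21+15+21+35 = 135
Base → #101 → #103 → #105 → #102 → #104 → Base: 21+22+25+21+6+38 = 133
Base → #101 → #103 → #105 → #104 → #102 → Base: 21+22+25+15+6+35 = 124
Base → #101 → #104 → #102 → #103 → #105 → Base: 21+28+6+15+25+34 = 129
Base → #101 → #104 → #102 → #105 → #103 → Base: 21+28+6+21+25+31 = 132
… (46 more)
Base → #101 → #105 → #104 → #102 → #103 → Base: 21+13+15+6+15+31 = 101  ← best
The minimum is 101.
One optimal route: Base → #101 → #105 → #104 → #102 → #103 → Base (or its reverse).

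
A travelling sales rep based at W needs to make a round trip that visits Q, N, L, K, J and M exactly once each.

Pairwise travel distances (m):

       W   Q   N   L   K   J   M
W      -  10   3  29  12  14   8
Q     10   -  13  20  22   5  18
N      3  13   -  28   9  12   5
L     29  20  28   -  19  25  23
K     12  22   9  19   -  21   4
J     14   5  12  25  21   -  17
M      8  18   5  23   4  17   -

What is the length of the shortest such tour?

There are 360 distinct closed tours to check (reversals are equivalent).
W-Q-N-L-K-J-M-W: 10+13+28+19+21+17+8 = 116
W-Q-N-L-K-M-J-W: 10+13+28+19+4+17+14 = 105
W-Q-N-L-J-K-M-W: 10+13+28+25+21+4+8 = 109
W-Q-N-L-J-M-K-W: 10+13+28+25+17+4+12 = 109
W-Q-N-L-M-K-J-W: 10+13+28+23+4+21+14 = 113
W-Q-N-L-M-J-K-W: 10+13+28+23+17+21+12 = 124
W-Q-N-K-L-J-M-W: 10+13+9+19+25+17+8 = 101
W-Q-N-K-L-M-J-W: 10+13+9+19+23+17+14 = 105
… (352 more)
W-N-M-K-L-Q-J-W: 3+5+4+19+20+5+14 = 70  ← best
The minimum is 70.
One optimal route: W → N → M → K → L → Q → J → W (or its reverse).

70 m — the shortest possible round trip.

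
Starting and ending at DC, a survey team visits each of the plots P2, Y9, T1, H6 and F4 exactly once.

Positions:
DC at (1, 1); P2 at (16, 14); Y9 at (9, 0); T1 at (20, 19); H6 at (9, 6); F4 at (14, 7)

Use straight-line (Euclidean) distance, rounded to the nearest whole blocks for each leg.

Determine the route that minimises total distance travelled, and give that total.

DC-P2-Y9-T1-H6-F4-DC: 20+16+22+17+5+14 = 94
DC-P2-Y9-T1-F4-H6-DC: 20+16+22+13+5+9 = 85
DC-P2-Y9-H6-T1-F4-DC: 20+16+6+17+13+14 = 86
DC-P2-Y9-H6-F4-T1-DC: 20+16+6+5+13+26 = 86
DC-P2-Y9-F4-T1-H6-DC: 20+16+9+13+17+9 = 84
DC-P2-Y9-F4-H6-T1-DC: 20+16+9+5+17+26 = 93
DC-P2-T1-Y9-H6-F4-DC: 20+6+22+6+5+14 = 73
DC-P2-T1-Y9-F4-H6-DC: 20+6+22+9+5+9 = 71
DC-P2-T1-H6-Y9-F4-DC: 20+6+17+6+9+14 = 72
DC-P2-T1-H6-F4-Y9-DC: 20+6+17+5+9+8 = 65
DC-P2-T1-F4-Y9-H6-DC: 20+6+13+9+6+9 = 63
DC-P2-T1-F4-H6-Y9-DC: 20+6+13+5+6+8 = 58
DC-P2-H6-Y9-T1-F4-DC: 20+11+6+22+13+14 = 86
DC-P2-H6-Y9-F4-T1-DC: 20+11+6+9+13+26 = 85
… (46 more)
DC-Y9-F4-P2-T1-H6-DC: 8+9+7+6+17+9 = 56  ← best
The minimum is 56.
One optimal route: DC → Y9 → F4 → P2 → T1 → H6 → DC (or its reverse).

56 blocks — the shortest possible round trip.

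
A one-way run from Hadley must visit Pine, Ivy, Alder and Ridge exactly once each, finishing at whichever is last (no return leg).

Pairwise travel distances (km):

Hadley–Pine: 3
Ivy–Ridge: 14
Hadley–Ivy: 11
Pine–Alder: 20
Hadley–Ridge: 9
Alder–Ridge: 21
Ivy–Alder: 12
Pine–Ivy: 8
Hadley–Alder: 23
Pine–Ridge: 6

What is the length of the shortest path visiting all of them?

There are 4! = 24 possible orderings.
Hadley→Pine→Ivy→Alder→Ridge: 3+8+12+21 = 44
Hadley→Pine→Ivy→Ridge→Alder: 3+8+14+21 = 46
Hadley→Pine→Alder→Ivy→Ridge: 3+20+12+14 = 49
Hadley→Pine→Alder→Ridge→Ivy: 3+20+21+14 = 58
Hadley→Pine→Ridge→Ivy→Alder: 3+6+14+12 = 35
Hadley→Pine→Ridge→Alder→Ivy: 3+6+21+12 = 42
Hadley→Ivy→Pine→Alder→Ridge: 11+8+20+21 = 60
Hadley→Ivy→Pine→Ridge→Alder: 11+8+6+21 = 46
Hadley→Ivy→Alder→Pine→Ridge: 11+12+20+6 = 49
Hadley→Ivy→Alder→Ridge→Pine: 11+12+21+6 = 50
Hadley→Ivy→Ridge→Pine→Alder: 11+14+6+20 = 51
Hadley→Ivy→Ridge→Alder→Pine: 11+14+21+20 = 66
Hadley→Alder→Pine→Ivy→Ridge: 23+20+8+14 = 65
Hadley→Alder→Pine→Ridge→Ivy: 23+20+6+14 = 63
… (10 more)
The minimum is 35.
One shortest path: Hadley → Pine → Ridge → Ivy → Alder.

Shortest open route: 35 km.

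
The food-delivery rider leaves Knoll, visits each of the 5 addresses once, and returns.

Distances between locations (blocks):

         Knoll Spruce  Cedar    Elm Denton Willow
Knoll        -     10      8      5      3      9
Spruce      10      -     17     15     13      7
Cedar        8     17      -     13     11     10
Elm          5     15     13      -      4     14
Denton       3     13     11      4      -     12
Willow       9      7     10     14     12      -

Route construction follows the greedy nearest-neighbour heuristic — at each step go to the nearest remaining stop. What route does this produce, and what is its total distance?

At Knoll the remaining stops are Denton 3, Elm 5, Cedar 8, Willow 9, Spruce 10; go to Denton.
At Denton the remaining stops are Elm 4, Cedar 11, Willow 12, Spruce 13; go to Elm.
At Elm the remaining stops are Cedar 13, Willow 14, Spruce 15; go to Cedar.
At Cedar the remaining stops are Willow 10, Spruce 17; go to Willow.
At Willow the remaining stops are Spruce 7; go to Spruce.
Return Spruce→Knoll: 10.
Total = 3 + 4 + 13 + 10 + 7 + 10 = 47.

Nearest-neighbour total = 47 blocks; route Knoll → Denton → Elm → Cedar → Willow → Spruce → Knoll.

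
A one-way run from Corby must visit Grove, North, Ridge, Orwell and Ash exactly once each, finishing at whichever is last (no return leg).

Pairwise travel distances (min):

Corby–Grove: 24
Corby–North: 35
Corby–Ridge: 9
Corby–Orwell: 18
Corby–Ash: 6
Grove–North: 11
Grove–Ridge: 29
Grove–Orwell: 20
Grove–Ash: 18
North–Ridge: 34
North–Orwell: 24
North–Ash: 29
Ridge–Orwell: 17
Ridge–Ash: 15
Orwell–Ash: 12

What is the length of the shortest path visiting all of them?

There are 5! = 120 possible orderings.
Corby → Grove → North → Ridge → Orwell → Ash: 24+11+34+17+12 = 98
Corby → Grove → North → Ridge → Ash → Orwell: 24+11+34+15+12 = 96
Corby → Grove → North → Orwell → Ridge → Ash: 24+11+24+17+15 = 91
Corby → Grove → North → Orwell → Ash → Ridge: 24+11+24+12+15 = 86
Corby → Grove → North → Ash → Ridge → Orwell: 24+11+29+15+17 = 96
Corby → Grove → North → Ash → Orwell → Ridge: 24+11+29+12+17 = 93
Corby → Grove → Ridge → North → Orwell → Ash: 24+29+34+24+12 = 123
Corby → Grove → Ridge → North → Ash → Orwell: 24+29+34+29+12 = 128
Corby → Grove → Ridge → Orwell → North → Ash: 24+29+17+24+29 = 123
Corby → Grove → Ridge → Orwell → Ash → North: 24+29+17+12+29 = 111
Corby → Grove → Ridge → Ash → North → Orwell: 24+29+15+29+24 = 121
Corby → Grove → Ridge → Ash → Orwell → North: 24+29+15+12+24 = 104
Corby → Grove → Orwell → North → Ridge → Ash: 24+20+24+34+15 = 117
Corby → Grove → Orwell → North → Ash → Ridge: 24+20+24+29+15 = 112
… (106 more)
Corby → Ridge → Orwell → Ash → Grove → North: 9+17+12+18+11 = 67  ← best
The minimum is 67.
One shortest path: Corby → Ridge → Orwell → Ash → Grove → North.

Shortest open route: 67 min.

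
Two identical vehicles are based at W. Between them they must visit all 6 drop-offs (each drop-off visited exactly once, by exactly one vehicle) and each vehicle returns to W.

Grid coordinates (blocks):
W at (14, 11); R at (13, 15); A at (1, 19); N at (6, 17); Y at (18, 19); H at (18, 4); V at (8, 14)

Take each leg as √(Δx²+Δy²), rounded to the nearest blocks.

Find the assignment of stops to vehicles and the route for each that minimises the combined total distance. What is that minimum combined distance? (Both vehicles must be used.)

59 blocks — the smallest possible combined total.

There are 2^5 − 1 = 31 ways to divide the 6 stops into two non-empty groups. For each, the best each vehicle can do is its own shortest tour through its group:
  {R} + {A, N, Y, H, V}: 8 + 56 = 64
  {A} + {R, N, Y, H, V}: 30 + 47 = 77
  {R, A} + {N, Y, H, V}: 32 + 46 = 78
  {N} + {R, A, Y, H, V}: 20 + 58 = 78
  {R, N} + {A, Y, H, V}: 21 + 56 = 77
  {A, N} + {R, Y, H, V}: 30 + 41 = 71
  … (31 splits in total)
  {H} + {R, A, N, Y, V}: 16 + 43 = 59  ← best
Best: vehicle 1 W → H → W = 16; vehicle 2 W → R → Y → A → N → V → W = 43; combined 59.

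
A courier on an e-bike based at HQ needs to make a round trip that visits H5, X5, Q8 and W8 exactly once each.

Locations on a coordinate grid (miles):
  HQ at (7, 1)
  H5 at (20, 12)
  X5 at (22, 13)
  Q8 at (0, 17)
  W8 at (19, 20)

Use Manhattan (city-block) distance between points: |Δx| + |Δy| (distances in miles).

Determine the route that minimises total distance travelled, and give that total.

Shortest round trip = 82 miles.

There are 12 distinct closed tours to check (reversals are equivalent).
HQ → H5 → X5 → Q8 → W8 → HQ: 24+3+26+22+31 = 106
HQ → H5 → X5 → W8 → Q8 → HQ: 24+3+10+22+23 = 82
HQ → H5 → Q8 → X5 → W8 → HQ: 24+25+26+10+31 = 116
HQ → H5 → Q8 → W8 → X5 → HQ: 24+25+22+10+27 = 108
HQ → H5 → W8 → X5 → Q8 → HQ: 24+9+10+26+23 = 92
HQ → H5 → W8 → Q8 → X5 → HQ: 24+9+22+26+27 = 108
HQ → X5 → H5 → Q8 → W8 → HQ: 27+3+25+22+31 = 108
HQ → X5 → H5 → W8 → Q8 → HQ: 27+3+9+22+23 = 84
HQ → X5 → Q8 → H5 → W8 → HQ: 27+26+25+9+31 = 118
HQ → X5 → W8 → H5 → Q8 → HQ: 27+10+9+25+23 = 94
HQ → Q8 → H5 → X5 → W8 → HQ: 23+25+3+10+31 = 92
HQ → Q8 → X5 → H5 → W8 → HQ: 23+26+3+9+31 = 92
The minimum is 82.
One optimal route: HQ → H5 → X5 → W8 → Q8 → HQ (or its reverse).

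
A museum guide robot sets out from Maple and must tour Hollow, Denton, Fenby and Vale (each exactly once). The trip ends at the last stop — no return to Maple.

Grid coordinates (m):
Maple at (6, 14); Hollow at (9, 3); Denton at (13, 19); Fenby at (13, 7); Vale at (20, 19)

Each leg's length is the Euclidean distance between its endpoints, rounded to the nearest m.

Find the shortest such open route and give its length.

There are 4! = 24 possible orderings.
Maple→Hollow→Denton→Fenby→Vale: 11+16+12+14 = 53
Maple→Hollow→Denton→Vale→Fenby: 11+16+7+14 = 48
Maple→Hollow→Fenby→Denton→Vale: 11+6+12+7 = 36
Maple→Hollow→Fenby→Vale→Denton: 11+6+14+7 = 38
Maple→Hollow→Vale→Denton→Fenby: 11+19+7+12 = 49
Maple→Hollow→Vale→Fenby→Denton: 11+19+14+12 = 56
Maple→Denton→Hollow→Fenby→Vale: 9+16+6+14 = 45
Maple→Denton→Hollow→Vale→Fenby: 9+16+19+14 = 58
Maple→Denton→Fenby→Hollow→Vale: 9+12+6+19 = 46
Maple→Denton→Fenby→Vale→Hollow: 9+12+14+19 = 54
Maple→Denton→Vale→Hollow→Fenby: 9+7+19+6 = 41
Maple→Denton→Vale→Fenby→Hollow: 9+7+14+6 = 36
Maple→Fenby→Hollow→Denton→Vale: 10+6+16+7 = 39
Maple→Fenby→Hollow→Vale→Denton: 10+6+19+7 = 42
… (10 more)
The minimum is 36.
One shortest path: Maple → Hollow → Fenby → Denton → Vale.

Shortest open route: 36 m.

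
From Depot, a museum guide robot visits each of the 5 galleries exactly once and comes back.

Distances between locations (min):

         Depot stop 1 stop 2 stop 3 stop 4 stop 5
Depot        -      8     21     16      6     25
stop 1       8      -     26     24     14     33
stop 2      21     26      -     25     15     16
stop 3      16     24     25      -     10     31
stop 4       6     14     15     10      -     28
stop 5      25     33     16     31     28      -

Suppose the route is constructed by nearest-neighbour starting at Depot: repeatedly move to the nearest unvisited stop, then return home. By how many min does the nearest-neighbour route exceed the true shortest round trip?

10 min longer than the optimal tour.

Depot: stop 4=6, stop 1=8, stop 3=16, stop 2=21, stop 5=25 ⇒ stop 4
stop 4: stop 3=10, stop 1=14, stop 2=15, stop 5=28 ⇒ stop 3
stop 3: stop 1=24, stop 2=25, stop 5=31 ⇒ stop 1
stop 1: stop 2=26, stop 5=33 ⇒ stop 2
stop 2: stop 5=16 ⇒ stop 5
NN route Depot → stop 4 → stop 3 → stop 1 → stop 2 → stop 5 → Depot costs 107.
Optimal: Depot → stop 1 → stop 2 → stop 5 → stop 3 → stop 4 → Depot costs 97 (by enumerating all 60 distinct tours).
Excess = 107 − 97 = 10.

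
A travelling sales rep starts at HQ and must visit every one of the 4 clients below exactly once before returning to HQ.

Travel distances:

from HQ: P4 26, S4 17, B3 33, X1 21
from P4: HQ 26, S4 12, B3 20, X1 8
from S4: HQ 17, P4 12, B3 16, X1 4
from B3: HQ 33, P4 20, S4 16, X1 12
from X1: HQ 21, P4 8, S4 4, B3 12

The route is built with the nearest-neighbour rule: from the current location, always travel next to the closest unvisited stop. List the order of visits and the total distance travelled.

At HQ the remaining stops are S4 17, X1 21, P4 26, B3 33; go to S4.
At S4 the remaining stops are X1 4, P4 12, B3 16; go to X1.
At X1 the remaining stops are P4 8, B3 12; go to P4.
At P4 the remaining stops are B3 20; go to B3.
Return B3→HQ: 33.
Total = 17 + 4 + 8 + 20 + 33 = 82.

82 along HQ → S4 → X1 → P4 → B3 → HQ.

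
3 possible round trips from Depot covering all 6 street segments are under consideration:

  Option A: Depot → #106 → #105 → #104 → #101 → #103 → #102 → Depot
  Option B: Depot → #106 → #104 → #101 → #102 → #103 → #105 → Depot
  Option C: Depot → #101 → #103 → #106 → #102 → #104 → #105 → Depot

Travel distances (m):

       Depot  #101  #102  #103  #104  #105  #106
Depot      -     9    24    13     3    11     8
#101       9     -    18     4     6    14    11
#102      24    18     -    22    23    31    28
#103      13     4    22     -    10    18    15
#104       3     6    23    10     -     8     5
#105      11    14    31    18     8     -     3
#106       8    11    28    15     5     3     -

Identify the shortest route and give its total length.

Option A: 8 + 3 + 8 + 6 + 4 + 22 + 24 = 75
Option B: 8 + 5 + 6 + 18 + 22 + 18 + 11 = 88
Option C: 9 + 4 + 15 + 28 + 23 + 8 + 11 = 98

75 m — Option A is the shortest.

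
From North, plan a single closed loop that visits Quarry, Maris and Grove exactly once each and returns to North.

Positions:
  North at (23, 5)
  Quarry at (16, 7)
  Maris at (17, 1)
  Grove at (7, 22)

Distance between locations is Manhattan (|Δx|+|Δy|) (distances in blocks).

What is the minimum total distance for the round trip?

With 3 stops there are 3!/2 = 3 distinct round trips (a route and its reverse cost the same).
North - Quarry - Maris - Grove - North: 9+7+31+33 = 80
North - Quarry - Grove - Maris - North: 9+24+31+10 = 74
North - Maris - Quarry - Grove - North: 10+7+24+33 = 74
The minimum is 74.
One optimal route: North → Quarry → Grove → Maris → North (or its reverse).

Minimum total distance: 74 blocks.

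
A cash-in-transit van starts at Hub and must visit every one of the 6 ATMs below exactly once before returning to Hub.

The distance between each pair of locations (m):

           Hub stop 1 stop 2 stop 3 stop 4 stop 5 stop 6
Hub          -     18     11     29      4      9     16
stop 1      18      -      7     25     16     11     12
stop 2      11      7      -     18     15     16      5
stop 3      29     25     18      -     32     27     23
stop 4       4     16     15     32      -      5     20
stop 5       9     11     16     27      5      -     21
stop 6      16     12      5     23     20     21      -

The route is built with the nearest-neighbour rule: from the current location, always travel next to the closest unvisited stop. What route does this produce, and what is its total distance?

At Hub the remaining stops are stop 4 4, stop 5 9, stop 2 11, stop 6 16, stop 1 18, stop 3 29; go to stop 4.
At stop 4 the remaining stops are stop 5 5, stop 2 15, stop 1 16, stop 6 20, stop 3 32; go to stop 5.
At stop 5 the remaining stops are stop 1 11, stop 2 16, stop 6 21, stop 3 27; go to stop 1.
At stop 1 the remaining stops are stop 2 7, stop 6 12, stop 3 25; go to stop 2.
At stop 2 the remaining stops are stop 6 5, stop 3 18; go to stop 6.
At stop 6 the remaining stops are stop 3 23; go to stop 3.
Return stop 3→Hub: 29.
Total = 4 + 5 + 11 + 7 + 5 + 23 + 29 = 84.

84 m along Hub → stop 4 → stop 5 → stop 1 → stop 2 → stop 6 → stop 3 → Hub.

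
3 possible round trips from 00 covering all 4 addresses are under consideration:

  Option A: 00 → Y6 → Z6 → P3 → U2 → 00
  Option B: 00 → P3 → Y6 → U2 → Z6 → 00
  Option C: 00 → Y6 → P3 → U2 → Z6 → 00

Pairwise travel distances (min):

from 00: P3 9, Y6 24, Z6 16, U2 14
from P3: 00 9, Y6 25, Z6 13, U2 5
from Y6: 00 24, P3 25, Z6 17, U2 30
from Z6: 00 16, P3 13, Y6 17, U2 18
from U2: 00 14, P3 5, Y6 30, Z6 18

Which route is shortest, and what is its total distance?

73 min — Option A is the shortest.

Option A: 24 + 17 + 13 + 5 + 14 = 73
Option B: 9 + 25 + 30 + 18 + 16 = 98
Option C: 24 + 25 + 5 + 18 + 16 = 88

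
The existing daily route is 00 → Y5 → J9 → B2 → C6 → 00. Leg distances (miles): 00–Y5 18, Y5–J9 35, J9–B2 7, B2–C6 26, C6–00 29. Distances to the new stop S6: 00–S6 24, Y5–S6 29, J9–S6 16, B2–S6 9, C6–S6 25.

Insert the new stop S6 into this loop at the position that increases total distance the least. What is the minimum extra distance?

Adding 8 miles by placing S6 on the B2–C6 leg.

Insertion cost between consecutive stops i–j is d(i,S6) + d(S6,j) − d(i,j):
  between 00 and Y5: 24 + 29 − 18 = 35
  between Y5 and J9: 29 + 16 − 35 = 10
  between J9 and B2: 16 + 9 − 7 = 18
  between B2 and C6: 9 + 25 − 26 = 8
  between C6 and 00: 25 + 24 − 29 = 20
Cheapest insertion is between B2 and C6, adding 8.
New total = 115 + 8 = 123.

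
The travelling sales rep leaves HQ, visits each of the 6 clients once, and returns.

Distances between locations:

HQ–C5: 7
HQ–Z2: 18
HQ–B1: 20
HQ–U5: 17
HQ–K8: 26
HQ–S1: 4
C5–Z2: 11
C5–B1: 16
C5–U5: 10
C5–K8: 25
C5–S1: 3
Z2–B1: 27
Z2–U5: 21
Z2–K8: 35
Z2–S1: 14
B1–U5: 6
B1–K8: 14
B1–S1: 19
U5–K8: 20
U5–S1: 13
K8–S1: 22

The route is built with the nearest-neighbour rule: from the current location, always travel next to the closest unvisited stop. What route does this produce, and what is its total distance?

90 along HQ → S1 → C5 → U5 → B1 → K8 → Z2 → HQ.

From HQ: distances to unvisited — S1=4, C5=7, U5=17, Z2=18, B1=20, K8=26. Nearest is S1 (4).
From S1: distances to unvisited — C5=3, U5=13, Z2=14, B1=19, K8=22. Nearest is C5 (3).
From C5: distances to unvisited — U5=10, Z2=11, B1=16, K8=25. Nearest is U5 (10).
From U5: distances to unvisited — B1=6, K8=20, Z2=21. Nearest is B1 (6).
From B1: distances to unvisited — K8=14, Z2=27. Nearest is K8 (14).
From K8: distances to unvisited — Z2=35. Nearest is Z2 (35).
Return Z2→HQ: 18.
Total = 4 + 3 + 10 + 6 + 14 + 35 + 18 = 90.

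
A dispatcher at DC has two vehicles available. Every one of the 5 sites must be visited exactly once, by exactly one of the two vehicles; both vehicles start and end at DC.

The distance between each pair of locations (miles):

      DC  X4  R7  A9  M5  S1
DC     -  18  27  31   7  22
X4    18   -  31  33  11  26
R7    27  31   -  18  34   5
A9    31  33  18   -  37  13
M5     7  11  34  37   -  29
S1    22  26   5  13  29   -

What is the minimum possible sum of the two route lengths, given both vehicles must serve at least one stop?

Try each way of splitting the stops between the two vehicles (each non-empty) and, for each split, find the best tour for each vehicle:
  {X4} + {R7, A9, M5, S1}: 36 + 89 = 125
  {R7} + {X4, A9, M5, S1}: 54 + 86 = 140
  {X4, R7} + {A9, M5, S1}: 76 + 79 = 155
  {A9} + {X4, R7, M5, S1}: 62 + 76 = 138
  {X4, A9} + {R7, M5, S1}: 82 + 68 = 150
  {R7, A9} + {X4, M5, S1}: 76 + 66 = 142
  … (15 splits in total)
  {M5} + {X4, R7, A9, S1}: 14 + 96 = 110  ← best
Best: vehicle 1 DC → M5 → DC = 14; vehicle 2 DC → X4 → A9 → R7 → S1 → DC = 96; combined 110.

Minimum combined distance: 110 miles.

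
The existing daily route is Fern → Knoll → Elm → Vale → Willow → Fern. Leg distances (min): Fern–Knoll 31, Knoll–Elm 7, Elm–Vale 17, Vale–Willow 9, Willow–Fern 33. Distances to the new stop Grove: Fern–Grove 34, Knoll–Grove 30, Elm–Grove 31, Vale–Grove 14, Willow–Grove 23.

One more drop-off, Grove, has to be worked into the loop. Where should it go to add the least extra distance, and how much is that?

Insertion cost between consecutive stops i–j is d(i,Grove) + d(Grove,j) − d(i,j):
  between Fern and Knoll: 34 + 30 − 31 = 33
  between Knoll and Elm: 30 + 31 − 7 = 54
  between Elm and Vale: 31 + 14 − 17 = 28
  between Vale and Willow: 14 + 23 − 9 = 28
  between Willow and Fern: 23 + 34 − 33 = 24
Cheapest insertion is between Willow and Fern, adding 24.
New total = 97 + 24 = 121.

+24 min — insert Grove between Willow and Fern.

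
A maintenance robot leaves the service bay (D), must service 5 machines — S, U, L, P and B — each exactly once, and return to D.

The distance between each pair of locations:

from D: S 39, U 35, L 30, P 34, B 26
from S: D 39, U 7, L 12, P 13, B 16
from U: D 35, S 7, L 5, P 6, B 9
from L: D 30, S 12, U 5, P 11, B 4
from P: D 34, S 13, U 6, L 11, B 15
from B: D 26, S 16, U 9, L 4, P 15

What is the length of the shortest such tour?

There are 60 distinct closed tours to check (reversals are equivalent).
D→S→U→L→P→B→D: 39+7+5+11+15+26 = 103
D→S→U→L→B→P→D: 39+7+5+4+15+34 = 104
D→S→U→P→L→B→D: 39+7+6+11+4+26 = 93
D→S→U→P→B→L→D: 39+7+6+15+4+30 = 101
D→S→U→B→L→P→D: 39+7+9+4+11+34 = 104
D→S→U→B→P→L→D: 39+7+9+15+11+30 = 111
D→S→L→U→P→B→D: 39+12+5+6+15+26 = 103
D→S→L→U→B→P→D: 39+12+5+9+15+34 = 114
D→S→L→P→U→B→D: 39+12+11+6+9+26 = 103
D→S→L→P→B→U→D: 39+12+11+15+9+35 = 121
D→S→L→B→U→P→D: 39+12+4+9+6+34 = 104
D→S→L→B→P→U→D: 39+12+4+15+6+35 = 111
D→S→P→U→L→B→D: 39+13+6+5+4+26 = 93
D→S→P→U→B→L→D: 39+13+6+9+4+30 = 101
… (46 more)
D→P→S→U→L→B→D: 34+13+7+5+4+26 = 89  ← best
The minimum is 89.
One optimal route: D → P → S → U → L → B → D (or its reverse).

Shortest round trip = 89.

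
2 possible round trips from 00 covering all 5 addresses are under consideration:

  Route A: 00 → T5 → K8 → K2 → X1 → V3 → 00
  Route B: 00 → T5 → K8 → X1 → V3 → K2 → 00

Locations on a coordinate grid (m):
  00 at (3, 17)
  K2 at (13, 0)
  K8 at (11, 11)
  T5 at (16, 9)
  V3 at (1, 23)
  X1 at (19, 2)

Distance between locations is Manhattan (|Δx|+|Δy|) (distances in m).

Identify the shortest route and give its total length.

Route A: 21 + 7 + 13 + 8 + 39 + 8 = 96
Route B: 21 + 7 + 17 + 39 + 35 + 27 = 146

Shortest is Route A, total 96 m.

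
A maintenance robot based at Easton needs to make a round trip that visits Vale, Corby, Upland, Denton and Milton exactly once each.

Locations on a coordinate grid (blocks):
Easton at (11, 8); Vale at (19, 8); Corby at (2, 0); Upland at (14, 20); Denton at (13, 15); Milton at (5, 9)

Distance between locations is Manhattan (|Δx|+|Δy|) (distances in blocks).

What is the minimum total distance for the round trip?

74 blocks — the shortest possible round trip.

Easton-Vale-Corby-Upland-Denton-Milton-Easton: 8+25+32+6+14+7 = 92
Easton-Vale-Corby-Upland-Milton-Denton-Easton: 8+25+32+20+14+9 = 108
Easton-Vale-Corby-Denton-Upland-Milton-Easton: 8+25+26+6+20+7 = 92
Easton-Vale-Corby-Denton-Milton-Upland-Easton: 8+25+26+14+20+15 = 108
Easton-Vale-Corby-Milton-Upland-Denton-Easton: 8+25+12+20+6+9 = 80
Easton-Vale-Corby-Milton-Denton-Upland-Easton: 8+25+12+14+6+15 = 80
Easton-Vale-Upland-Corby-Denton-Milton-Easton: 8+17+32+26+14+7 = 104
Easton-Vale-Upland-Corby-Milton-Denton-Easton: 8+17+32+12+14+9 = 92
Easton-Vale-Upland-Denton-Corby-Milton-Easton: 8+17+6+26+12+7 = 76
Easton-Vale-Upland-Denton-Milton-Corby-Easton: 8+17+6+14+12+17 = 74
Easton-Vale-Upland-Milton-Corby-Denton-Easton: 8+17+20+12+26+9 = 92
Easton-Vale-Upland-Milton-Denton-Corby-Easton: 8+17+20+14+26+17 = 102
Easton-Vale-Denton-Corby-Upland-Milton-Easton: 8+13+26+32+20+7 = 106
Easton-Vale-Denton-Corby-Milton-Upland-Easton: 8+13+26+12+20+15 = 94
… (46 more)
The minimum is 74.
One optimal route: Easton → Vale → Upland → Denton → Milton → Corby → Easton (or its reverse).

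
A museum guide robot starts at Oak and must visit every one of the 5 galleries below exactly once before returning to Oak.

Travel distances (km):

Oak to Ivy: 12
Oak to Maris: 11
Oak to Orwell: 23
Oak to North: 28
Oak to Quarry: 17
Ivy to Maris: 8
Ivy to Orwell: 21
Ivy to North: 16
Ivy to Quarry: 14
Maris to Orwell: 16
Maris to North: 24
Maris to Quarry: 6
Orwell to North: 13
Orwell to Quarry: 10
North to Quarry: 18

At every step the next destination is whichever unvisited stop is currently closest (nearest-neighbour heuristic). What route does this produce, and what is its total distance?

68 km along Oak → Maris → Quarry → Orwell → North → Ivy → Oak.

At Oak the remaining stops are Maris 11, Ivy 12, Quarry 17, Orwell 23, North 28; go to Maris.
At Maris the remaining stops are Quarry 6, Ivy 8, Orwell 16, North 24; go to Quarry.
At Quarry the remaining stops are Orwell 10, Ivy 14, North 18; go to Orwell.
At Orwell the remaining stops are North 13, Ivy 21; go to North.
At North the remaining stops are Ivy 16; go to Ivy.
Return Ivy→Oak: 12.
Total = 11 + 6 + 10 + 13 + 16 + 12 = 68.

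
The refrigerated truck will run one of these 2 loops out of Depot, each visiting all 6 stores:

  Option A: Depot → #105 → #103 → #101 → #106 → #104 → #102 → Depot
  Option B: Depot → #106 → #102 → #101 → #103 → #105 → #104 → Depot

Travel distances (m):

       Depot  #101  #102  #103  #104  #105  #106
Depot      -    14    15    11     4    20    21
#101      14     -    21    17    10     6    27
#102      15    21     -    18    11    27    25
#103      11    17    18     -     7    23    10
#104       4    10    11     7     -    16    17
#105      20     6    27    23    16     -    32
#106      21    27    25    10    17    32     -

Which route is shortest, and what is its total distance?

Option A: 20 + 23 + 17 + 27 + 17 + 11 + 15 = 130
Option B: 21 + 25 + 21 + 17 + 23 + 16 + 4 = 127

127 m — Option B is the shortest.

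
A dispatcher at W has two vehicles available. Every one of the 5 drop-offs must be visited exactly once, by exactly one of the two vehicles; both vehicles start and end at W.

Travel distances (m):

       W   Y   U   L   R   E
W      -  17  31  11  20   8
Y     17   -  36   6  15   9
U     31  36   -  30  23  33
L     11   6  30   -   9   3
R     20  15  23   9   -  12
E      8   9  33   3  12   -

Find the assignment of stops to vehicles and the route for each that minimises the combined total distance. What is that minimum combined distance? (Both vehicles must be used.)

Try each way of splitting the stops between the two vehicles (each non-empty) and, for each split, find the best tour for each vehicle:
  {Y} + {U, L, R, E}: 34 + 74 = 108
  {U} + {Y, L, R, E}: 62 + 52 = 114
  {Y, U} + {L, R, E}: 84 + 40 = 124
  {L} + {Y, U, R, E}: 22 + 86 = 108
  {Y, L} + {U, R, E}: 34 + 74 = 108
  {U, L} + {Y, R, E}: 72 + 52 = 124
  … (15 splits in total)
  {Y, U, L, R} + {E}: 86 + 16 = 102  ← best
Best: vehicle 1 W → Y → L → R → U → W = 86; vehicle 2 W → E → W = 16; combined 102.

102 m — the smallest possible combined total.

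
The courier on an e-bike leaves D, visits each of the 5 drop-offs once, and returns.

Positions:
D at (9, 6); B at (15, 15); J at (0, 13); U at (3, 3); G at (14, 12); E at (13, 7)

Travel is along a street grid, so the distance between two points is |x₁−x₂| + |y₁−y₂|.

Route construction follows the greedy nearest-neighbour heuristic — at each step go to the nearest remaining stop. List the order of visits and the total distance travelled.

At D the remaining stops are E 5, U 9, G 11, B 15, J 16; go to E.
At E the remaining stops are G 6, B 10, U 14, J 19; go to G.
At G the remaining stops are B 4, J 15, U 20; go to B.
At B the remaining stops are J 17, U 24; go to J.
At J the remaining stops are U 13; go to U.
Return U→D: 9.
Total = 5 + 6 + 4 + 17 + 13 + 9 = 54.

54 along D → E → G → B → J → U → D.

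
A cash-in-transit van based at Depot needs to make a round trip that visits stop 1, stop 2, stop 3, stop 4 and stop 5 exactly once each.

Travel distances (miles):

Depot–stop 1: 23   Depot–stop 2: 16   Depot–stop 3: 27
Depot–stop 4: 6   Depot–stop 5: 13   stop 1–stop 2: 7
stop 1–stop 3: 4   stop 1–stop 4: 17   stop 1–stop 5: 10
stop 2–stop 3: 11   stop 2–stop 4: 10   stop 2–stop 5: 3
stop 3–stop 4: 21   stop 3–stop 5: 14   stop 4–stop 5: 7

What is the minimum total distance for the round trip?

With 5 stops there are 5!/2 = 60 distinct round trips (a route and its reverse cost the same).
Depot → stop 1 → stop 2 → stop 3 → stop 4 → stop 5 → Depot: 23+7+11+21+7+13 = 82
Depot → stop 1 → stop 2 → stop 3 → stop 5 → stop 4 → Depot: 23+7+11+14+7+6 = 68
Depot → stop 1 → stop 2 → stop 4 → stop 3 → stop 5 → Depot: 23+7+10+21+14+13 = 88
Depot → stop 1 → stop 2 → stop 4 → stop 5 → stop 3 → Depot: 23+7+10+7+14+27 = 88
Depot → stop 1 → stop 2 → stop 5 → stop 3 → stop 4 → Depot: 23+7+3+14+21+6 = 74
Depot → stop 1 → stop 2 → stop 5 → stop 4 → stop 3 → Depot: 23+7+3+7+21+27 = 88
Depot → stop 1 → stop 3 → stop 2 → stop 4 → stop 5 → Depot: 23+4+11+10+7+13 = 68
Depot → stop 1 → stop 3 → stop 2 → stop 5 → stop 4 → Depot: 23+4+11+3+7+6 = 54
Depot → stop 1 → stop 3 → stop 4 → stop 2 → stop 5 → Depot: 23+4+21+10+3+13 = 74
Depot → stop 1 → stop 3 → stop 4 → stop 5 → stop 2 → Depot: 23+4+21+7+3+16 = 74
Depot → stop 1 → stop 3 → stop 5 → stop 2 → stop 4 → Depot: 23+4+14+3+10+6 = 60
Depot → stop 1 → stop 3 → stop 5 → stop 4 → stop 2 → Depot: 23+4+14+7+10+16 = 74
Depot → stop 1 → stop 4 → stop 2 → stop 3 → stop 5 → Depot: 23+17+10+11+14+13 = 88
Depot → stop 1 → stop 4 → stop 2 → stop 5 → stop 3 → Depot: 23+17+10+3+14+27 = 94
… (46 more)
The minimum is 54.
One optimal route: Depot → stop 1 → stop 3 → stop 2 → stop 5 → stop 4 → Depot (or its reverse).

Shortest round trip = 54 miles.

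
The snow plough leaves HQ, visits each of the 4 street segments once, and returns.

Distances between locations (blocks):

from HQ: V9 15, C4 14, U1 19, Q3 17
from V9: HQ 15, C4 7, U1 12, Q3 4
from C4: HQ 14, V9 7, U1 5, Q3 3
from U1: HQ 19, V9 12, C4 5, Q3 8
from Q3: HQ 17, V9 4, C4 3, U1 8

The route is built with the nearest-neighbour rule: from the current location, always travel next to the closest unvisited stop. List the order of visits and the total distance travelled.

Nearest-neighbour total = 52 blocks; route HQ → C4 → Q3 → V9 → U1 → HQ.

From HQ: distances to unvisited — C4=14, V9=15, Q3=17, U1=19. Nearest is C4 (14).
From C4: distances to unvisited — Q3=3, U1=5, V9=7. Nearest is Q3 (3).
From Q3: distances to unvisited — V9=4, U1=8. Nearest is V9 (4).
From V9: distances to unvisited — U1=12. Nearest is U1 (12).
Return U1→HQ: 19.
Total = 14 + 3 + 4 + 12 + 19 = 52.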